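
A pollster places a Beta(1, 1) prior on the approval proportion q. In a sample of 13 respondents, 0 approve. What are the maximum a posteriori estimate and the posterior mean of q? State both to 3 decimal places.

q_MAP = 0.000, E[q|data] = 0.067

Posterior: Beta(1+0, 1+13) = Beta(1, 14).
Since α = 1 ≤ 1 and β > 1, the Beta density is monotone decreasing on [0,1]; the mode is at 0.
Mean = 1/(1+14) = 0.067.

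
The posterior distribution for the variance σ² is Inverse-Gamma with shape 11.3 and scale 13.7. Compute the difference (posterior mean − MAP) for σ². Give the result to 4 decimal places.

Mode = β/(α+1) = 13.7/12.3 = 1.1138.
Mean = β/(α−1) = 13.7/10.3 = 1.3301.
Difference = 1.3301 − 1.1138 = 0.2163.
Right-skewed posterior ⇒ mode < mean.

0.2163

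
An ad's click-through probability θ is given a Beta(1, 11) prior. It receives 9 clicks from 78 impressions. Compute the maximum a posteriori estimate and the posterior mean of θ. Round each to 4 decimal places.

Posterior: Beta(1+9, 11+69) = Beta(10, 80).
Mode = (10−1)/(10+80−2) = 9/88 = 0.1023.
Mean = 10/(10+80) = 10/90 = 0.1111.

maximum a posteriori estimate = 0.1023, posterior mean = 0.1111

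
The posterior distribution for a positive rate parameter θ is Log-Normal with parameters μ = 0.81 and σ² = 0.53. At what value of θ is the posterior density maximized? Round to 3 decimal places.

Mode = exp(μ − σ²) = exp(0.28) = 1.323.
Mean = exp(μ + σ²/2) = exp(1.075) = 2.930.
This is the posterior mode — the MAP estimate.

1.323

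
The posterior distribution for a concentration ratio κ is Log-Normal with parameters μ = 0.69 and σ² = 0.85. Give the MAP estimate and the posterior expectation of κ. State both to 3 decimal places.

MAP = 0.852, posterior mean = 3.050

Mode = exp(μ − σ²) = exp(-0.16) = 0.852.
Mean = exp(μ + σ²/2) = exp(1.115) = 3.050.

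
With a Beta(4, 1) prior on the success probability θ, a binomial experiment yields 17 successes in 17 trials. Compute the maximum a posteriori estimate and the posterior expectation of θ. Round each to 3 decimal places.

MAP = 1.000, posterior mean = 0.955

Posterior: Beta(4+17, 1+0) = Beta(21, 1).
Since β = 1 ≤ 1 and α > 1, the Beta density is monotone increasing on [0,1]; the mode is at 1.
Mean = 21/(21+1) = 0.955.
The posterior is left-skewed, so the mode exceeds the mean.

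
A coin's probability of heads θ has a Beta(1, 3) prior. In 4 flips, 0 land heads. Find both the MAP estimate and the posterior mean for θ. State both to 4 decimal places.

Posterior: Beta(1+0, 3+4) = Beta(1, 7).
Since α = 1 ≤ 1 and β > 1, the Beta density is monotone decreasing on [0,1]; the mode is at 0.
Mean = 1/(1+7) = 0.1250.
The mean is pulled above the mode by the posterior's right skew.

MAP estimate = 0.0000, posterior mean = 0.1250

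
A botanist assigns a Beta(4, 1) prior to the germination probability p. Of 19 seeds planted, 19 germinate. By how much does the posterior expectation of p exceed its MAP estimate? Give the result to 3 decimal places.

-0.042

Posterior: Beta(4+19, 1+0) = Beta(23, 1).
Since β = 1 ≤ 1 and α > 1, the Beta density is monotone increasing on [0,1]; the mode is at 1.
Mean = 23/(23+1) = 0.958.
Difference = 0.958 − 1.000 = -0.042.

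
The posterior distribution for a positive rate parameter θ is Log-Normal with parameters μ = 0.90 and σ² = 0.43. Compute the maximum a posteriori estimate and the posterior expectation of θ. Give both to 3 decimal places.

Mode = exp(μ − σ²) = exp(0.47) = 1.600.
Mean = exp(μ + σ²/2) = exp(1.115) = 3.050.
Mean > mode: the posterior has a right tail.

MAP = 1.600, posterior mean = 3.050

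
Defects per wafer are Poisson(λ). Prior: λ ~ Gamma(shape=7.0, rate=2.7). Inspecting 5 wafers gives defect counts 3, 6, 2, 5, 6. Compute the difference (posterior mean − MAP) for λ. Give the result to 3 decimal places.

Σ counts = 22. Posterior: Gamma(shape = 7.0+22 = 29.0, rate = 2.7+5 = 7.7).
Mode = (α−1)/β = 28.0/7.7 = 3.636.
Mean = α/β = 29.0/7.7 = 3.766.
Difference = 3.766 − 3.636 = 0.130.
The mean is pulled above the mode by the posterior's right skew.

0.130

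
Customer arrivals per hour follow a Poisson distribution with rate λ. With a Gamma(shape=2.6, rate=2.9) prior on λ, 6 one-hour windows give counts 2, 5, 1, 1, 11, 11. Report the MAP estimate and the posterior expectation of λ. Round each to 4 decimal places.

λ_MAP = 3.6629, E[λ|data] = 3.7753

Σ counts = 31. Posterior: Gamma(shape = 2.6+31 = 33.6, rate = 2.9+6 = 8.9).
Mode = (α−1)/β = 32.6/8.9 = 3.6629.
Mean = α/β = 33.6/8.9 = 3.7753.
Mean > mode: the posterior has a right tail.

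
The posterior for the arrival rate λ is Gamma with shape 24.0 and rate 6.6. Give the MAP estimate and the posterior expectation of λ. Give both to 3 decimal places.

Mode = (α−1)/β = 23.0/6.6 = 3.485.
Mean = α/β = 24.0/6.6 = 3.636.

MAP = 3.485, posterior mean = 3.636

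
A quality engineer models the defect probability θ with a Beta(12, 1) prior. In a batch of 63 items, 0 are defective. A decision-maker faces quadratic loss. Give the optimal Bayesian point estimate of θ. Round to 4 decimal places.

Posterior: Beta(12+0, 1+63) = Beta(12, 64).
Mode = (12−1)/(12+64−2) = 11/74 = 0.1486.
Mean = 12/(12+64) = 12/76 = 0.1579.
Quadratic loss ⇒ the optimal estimator is the posterior mean.

0.1579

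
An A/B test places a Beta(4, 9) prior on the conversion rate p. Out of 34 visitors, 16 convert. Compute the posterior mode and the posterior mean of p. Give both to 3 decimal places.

Posterior: Beta(4+16, 9+18) = Beta(20, 27).
Mode = (20−1)/(20+27−2) = 19/45 = 0.422.
Mean = 20/(20+27) = 20/47 = 0.426.
The posterior is right-skewed, so the mean exceeds the mode.

MAP = 0.422; posterior mean = 0.426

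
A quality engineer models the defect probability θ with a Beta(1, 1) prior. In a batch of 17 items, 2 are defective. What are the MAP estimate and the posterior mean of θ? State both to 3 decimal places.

MAP = 0.118; posterior mean = 0.158

Posterior: Beta(1+2, 1+15) = Beta(3, 16).
Mode = (3−1)/(3+16−2) = 2/17 = 0.118.
Mean = 3/(3+16) = 3/19 = 0.158.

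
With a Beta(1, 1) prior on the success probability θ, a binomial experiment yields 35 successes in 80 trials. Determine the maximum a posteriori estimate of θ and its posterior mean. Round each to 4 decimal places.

MAP = 0.4375, posterior mean = 0.4390

Posterior: Beta(1+35, 1+45) = Beta(36, 46).
Mode = (36−1)/(36+46−2) = 35/80 = 0.4375.
With a flat prior the MAP equals the MLE, 35/80.
Mean = 36/(36+46) = 36/82 = 0.4390.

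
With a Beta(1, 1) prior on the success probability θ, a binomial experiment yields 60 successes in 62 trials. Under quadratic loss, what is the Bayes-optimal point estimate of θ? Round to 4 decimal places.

0.9531

Posterior: Beta(1+60, 1+2) = Beta(61, 3).
Mode = (61−1)/(61+3−2) = 60/62 = 0.9677.
With a flat prior the MAP equals the MLE, 60/62.
Mean = 61/(61+3) = 61/64 = 0.9531.
Quadratic loss ⇒ the optimal estimator is the posterior mean.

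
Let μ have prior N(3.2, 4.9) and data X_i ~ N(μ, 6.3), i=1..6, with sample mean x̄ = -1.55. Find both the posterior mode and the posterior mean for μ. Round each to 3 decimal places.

MAP = -0.712; posterior mean = -0.712

Posterior for μ is Normal. Precision-weighted mean: (1/4.9·3.2 + 6/6.3·-1.55) / (1/4.9 + 6/6.3) = -0.712.
A Normal posterior is symmetric, so mode = mean.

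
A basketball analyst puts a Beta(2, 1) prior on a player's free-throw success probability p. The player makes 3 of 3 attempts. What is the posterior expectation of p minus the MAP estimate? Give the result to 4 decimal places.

-0.1667

Posterior: Beta(2+3, 1+0) = Beta(5, 1).
Since β = 1 ≤ 1 and α > 1, the Beta density is monotone increasing on [0,1]; the mode is at 1.
Mean = 5/(5+1) = 0.8333.
Difference = 0.8333 − 1.0000 = -0.1667.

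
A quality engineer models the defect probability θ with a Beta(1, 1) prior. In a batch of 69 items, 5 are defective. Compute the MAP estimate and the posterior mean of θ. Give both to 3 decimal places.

MAP: 0.072. Posterior mean: 0.085.

Posterior: Beta(1+5, 1+64) = Beta(6, 65).
Mode = (6−1)/(6+65−2) = 5/69 = 0.072.
Mean = 6/(6+65) = 6/71 = 0.085.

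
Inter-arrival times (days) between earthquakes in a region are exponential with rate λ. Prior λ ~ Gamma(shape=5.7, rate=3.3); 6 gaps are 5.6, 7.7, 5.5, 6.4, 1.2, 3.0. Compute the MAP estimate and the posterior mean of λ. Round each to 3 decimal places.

MAP = 0.327; posterior mean = 0.358

Σ times = 29.4. Posterior: Gamma(shape = 5.7+6 = 11.7, rate = 3.3+29.4 = 32.7).
Mode = (α−1)/β = 10.7/32.7 = 0.327.
Mean = α/β = 11.7/32.7 = 0.358.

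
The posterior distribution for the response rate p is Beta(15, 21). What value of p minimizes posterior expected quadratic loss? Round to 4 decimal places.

Mode = (15−1)/(15+21−2) = 14/34 = 0.4118.
Mean = 15/(15+21) = 15/36 = 0.4167.
Quadratic loss ⇒ the optimal estimator is the posterior mean.

0.4167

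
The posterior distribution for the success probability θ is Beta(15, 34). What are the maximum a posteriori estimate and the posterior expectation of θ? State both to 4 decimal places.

Mode = (15−1)/(15+34−2) = 14/47 = 0.2979.
Mean = 15/(15+34) = 15/49 = 0.3061.
Right-skewed posterior ⇒ mode < mean.

MAP = 0.2979, posterior mean = 0.3061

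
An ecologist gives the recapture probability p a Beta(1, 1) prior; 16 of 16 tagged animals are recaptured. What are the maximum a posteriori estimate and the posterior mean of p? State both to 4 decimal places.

MAP = 1.0000; posterior mean = 0.9444

Posterior: Beta(1+16, 1+0) = Beta(17, 1).
Since β = 1 ≤ 1 and α > 1, the Beta density is monotone increasing on [0,1]; the mode is at 1.
Mean = 17/(17+1) = 0.9444.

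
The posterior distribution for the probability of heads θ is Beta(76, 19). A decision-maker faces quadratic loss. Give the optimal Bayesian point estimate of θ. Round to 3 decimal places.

Mode = (76−1)/(76+19−2) = 75/93 = 0.806.
Mean = 76/(76+19) = 76/95 = 0.800.
Quadratic loss ⇒ the optimal estimator is the posterior mean.

0.800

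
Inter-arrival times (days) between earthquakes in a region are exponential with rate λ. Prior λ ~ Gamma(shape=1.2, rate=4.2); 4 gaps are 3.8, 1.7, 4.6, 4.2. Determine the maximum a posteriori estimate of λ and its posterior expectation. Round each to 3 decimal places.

Σ times = 14.3. Posterior: Gamma(shape = 1.2+4 = 5.2, rate = 4.2+14.3 = 18.5).
Mode = (α−1)/β = 4.2/18.5 = 0.227.
Mean = α/β = 5.2/18.5 = 0.281.
Right-skewed posterior ⇒ mode < mean.

MAP = 0.227, posterior mean = 0.281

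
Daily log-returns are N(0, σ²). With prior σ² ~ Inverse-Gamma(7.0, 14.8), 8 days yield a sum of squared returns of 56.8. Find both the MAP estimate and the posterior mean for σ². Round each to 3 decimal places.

Posterior: Inverse-Gamma(shape = 7.0+8/2 = 11.0, scale = 14.8+56.8/2 = 43.2).
Mode = β/(α+1) = 43.2/12.0 = 3.600.
Mean = β/(α−1) = 43.2/10.0 = 4.320.

MAP = 3.600; posterior mean = 4.320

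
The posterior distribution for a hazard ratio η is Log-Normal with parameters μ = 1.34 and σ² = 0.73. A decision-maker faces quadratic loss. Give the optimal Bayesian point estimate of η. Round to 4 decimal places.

Mode = exp(μ − σ²) = exp(0.61) = 1.8404.
Mean = exp(μ + σ²/2) = exp(1.705) = 5.5014.
Quadratic loss ⇒ the optimal estimator is the posterior mean.

5.5014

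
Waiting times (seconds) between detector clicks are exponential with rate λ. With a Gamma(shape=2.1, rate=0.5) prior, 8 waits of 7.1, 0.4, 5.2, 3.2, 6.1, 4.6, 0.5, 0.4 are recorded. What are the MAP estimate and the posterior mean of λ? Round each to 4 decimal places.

Σ times = 27.5. Posterior: Gamma(shape = 2.1+8 = 10.1, rate = 0.5+27.5 = 28.0).
Mode = (α−1)/β = 9.1/28.0 = 0.3250.
Mean = α/β = 10.1/28.0 = 0.3607.
The mean is pulled above the mode by the posterior's right skew.

MAP = 0.3250, posterior mean = 0.3607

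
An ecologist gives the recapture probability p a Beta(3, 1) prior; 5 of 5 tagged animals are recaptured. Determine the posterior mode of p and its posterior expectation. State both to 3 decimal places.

MAP: 1.000. Posterior mean: 0.889.

Posterior: Beta(3+5, 1+0) = Beta(8, 1).
Since β = 1 ≤ 1 and α > 1, the Beta density is monotone increasing on [0,1]; the mode is at 1.
Mean = 8/(8+1) = 0.889.
Mode > mean: the posterior has a left tail.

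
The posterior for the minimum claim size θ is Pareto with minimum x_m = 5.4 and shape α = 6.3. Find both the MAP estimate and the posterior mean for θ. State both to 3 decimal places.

MAP: 5.400. Posterior mean: 6.419.

The Pareto density is strictly decreasing on [x_m, ∞), so the mode is x_m = 5.400.
Mean = α·x_m/(α−1) = 6.3·5.4/5.3 = 6.419.
The mean is pulled above the mode by the posterior's right skew.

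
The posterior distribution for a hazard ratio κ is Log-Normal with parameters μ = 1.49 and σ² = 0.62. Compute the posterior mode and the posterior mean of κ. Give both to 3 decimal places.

Mode = exp(μ − σ²) = exp(0.87) = 2.387.
Mean = exp(μ + σ²/2) = exp(1.800) = 6.050.

MAP = 2.387; posterior mean = 6.050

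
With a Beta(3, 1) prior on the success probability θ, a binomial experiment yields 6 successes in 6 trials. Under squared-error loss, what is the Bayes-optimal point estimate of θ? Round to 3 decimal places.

Posterior: Beta(3+6, 1+0) = Beta(9, 1).
Since β = 1 ≤ 1 and α > 1, the Beta density is monotone increasing on [0,1]; the mode is at 1.
Mean = 9/(9+1) = 0.900.
Squared-error loss ⇒ the optimal estimator is the posterior mean.

0.900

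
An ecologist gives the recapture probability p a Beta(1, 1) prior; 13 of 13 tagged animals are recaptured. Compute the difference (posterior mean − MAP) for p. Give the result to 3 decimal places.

-0.067

Posterior: Beta(1+13, 1+0) = Beta(14, 1).
Since β = 1 ≤ 1 and α > 1, the Beta density is monotone increasing on [0,1]; the mode is at 1.
Mean = 14/(14+1) = 0.933.
Difference = 0.933 − 1.000 = -0.067.
The mean is pulled below the mode by the posterior's left skew.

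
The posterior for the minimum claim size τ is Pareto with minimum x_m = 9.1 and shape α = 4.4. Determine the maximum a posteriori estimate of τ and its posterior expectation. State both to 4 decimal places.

MAP: 9.1000. Posterior mean: 11.7765.

The Pareto density is strictly decreasing on [x_m, ∞), so the mode is x_m = 9.1000.
Mean = α·x_m/(α−1) = 4.4·9.1/3.4 = 11.7765.
The posterior is right-skewed, so the mean exceeds the mode.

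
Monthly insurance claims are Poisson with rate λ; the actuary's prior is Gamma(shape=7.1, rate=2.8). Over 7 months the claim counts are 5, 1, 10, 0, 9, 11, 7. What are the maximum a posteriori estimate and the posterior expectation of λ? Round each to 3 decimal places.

Σ counts = 43. Posterior: Gamma(shape = 7.1+43 = 50.1, rate = 2.8+7 = 9.8).
Mode = (α−1)/β = 49.1/9.8 = 5.010.
Mean = α/β = 50.1/9.8 = 5.112.
The mean is pulled above the mode by the posterior's right skew.

λ_MAP = 5.010, E[λ|data] = 5.112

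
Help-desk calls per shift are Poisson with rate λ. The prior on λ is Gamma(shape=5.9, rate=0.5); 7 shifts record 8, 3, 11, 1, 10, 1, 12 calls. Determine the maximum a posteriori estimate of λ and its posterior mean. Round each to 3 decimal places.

λ_MAP = 6.787, E[λ|data] = 6.920

Σ counts = 46. Posterior: Gamma(shape = 5.9+46 = 51.9, rate = 0.5+7 = 7.5).
Mode = (α−1)/β = 50.9/7.5 = 6.787.
Mean = α/β = 51.9/7.5 = 6.920.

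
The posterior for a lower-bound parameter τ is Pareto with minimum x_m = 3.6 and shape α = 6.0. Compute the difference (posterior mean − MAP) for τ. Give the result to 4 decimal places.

The Pareto density is strictly decreasing on [x_m, ∞), so the mode is x_m = 3.6000.
Mean = α·x_m/(α−1) = 6.0·3.6/5.0 = 4.3200.
Difference = 4.3200 − 3.6000 = 0.7200.

0.7200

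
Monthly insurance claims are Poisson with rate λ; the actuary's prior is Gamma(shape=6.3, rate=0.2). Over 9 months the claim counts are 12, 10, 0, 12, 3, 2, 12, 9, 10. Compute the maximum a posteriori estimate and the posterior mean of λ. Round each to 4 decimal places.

Σ counts = 70. Posterior: Gamma(shape = 6.3+70 = 76.3, rate = 0.2+9 = 9.2).
Mode = (α−1)/β = 75.3/9.2 = 8.1848.
Mean = α/β = 76.3/9.2 = 8.2935.

MAP = 8.1848, posterior mean = 8.2935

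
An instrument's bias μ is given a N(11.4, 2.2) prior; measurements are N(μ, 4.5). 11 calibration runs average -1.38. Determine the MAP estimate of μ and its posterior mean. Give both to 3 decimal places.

Posterior for μ is Normal. Precision-weighted mean: (1/2.2·11.4 + 11/4.5·-1.38) / (1/2.2 + 11/4.5) = 0.624.
A Normal posterior is symmetric, so mode = mean.

μ_MAP = 0.624, E[μ|data] = 0.624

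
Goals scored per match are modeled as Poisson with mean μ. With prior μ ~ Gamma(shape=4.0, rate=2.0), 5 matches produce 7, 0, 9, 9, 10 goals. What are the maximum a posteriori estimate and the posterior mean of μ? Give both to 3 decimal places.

Σ counts = 35. Posterior: Gamma(shape = 4.0+35 = 39.0, rate = 2.0+5 = 7.0).
Mode = (α−1)/β = 38.0/7.0 = 5.429.
Mean = α/β = 39.0/7.0 = 5.571.
The posterior is right-skewed, so the mean exceeds the mode.

μ_MAP = 5.429, E[μ|data] = 5.571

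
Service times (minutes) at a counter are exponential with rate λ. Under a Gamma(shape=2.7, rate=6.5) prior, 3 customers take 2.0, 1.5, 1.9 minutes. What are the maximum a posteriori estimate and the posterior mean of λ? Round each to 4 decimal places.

maximum a posteriori estimate = 0.3950, posterior mean = 0.4790

Σ times = 5.4. Posterior: Gamma(shape = 2.7+3 = 5.7, rate = 6.5+5.4 = 11.9).
Mode = (α−1)/β = 4.7/11.9 = 0.3950.
Mean = α/β = 5.7/11.9 = 0.4790.
The posterior is right-skewed, so the mean exceeds the mode.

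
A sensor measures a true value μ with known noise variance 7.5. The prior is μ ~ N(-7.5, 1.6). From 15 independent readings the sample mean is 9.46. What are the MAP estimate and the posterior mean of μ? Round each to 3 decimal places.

Posterior for μ is Normal. Precision-weighted mean: (1/1.6·-7.5 + 15/7.5·9.46) / (1/1.6 + 15/7.5) = 5.422.
A Normal posterior is symmetric, so mode = mean.

MAP = 5.422; posterior mean = 5.422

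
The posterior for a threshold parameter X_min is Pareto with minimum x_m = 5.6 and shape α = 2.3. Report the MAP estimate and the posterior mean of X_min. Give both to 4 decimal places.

MAP estimate = 5.6000, posterior mean = 9.9077

The Pareto density is strictly decreasing on [x_m, ∞), so the mode is x_m = 5.6000.
Mean = α·x_m/(α−1) = 2.3·5.6/1.3 = 9.9077.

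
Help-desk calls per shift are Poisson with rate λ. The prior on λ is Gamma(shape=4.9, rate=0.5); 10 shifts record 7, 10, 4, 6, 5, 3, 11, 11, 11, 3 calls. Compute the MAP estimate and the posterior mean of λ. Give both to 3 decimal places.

MAP estimate = 7.133, posterior mean = 7.229

Σ counts = 71. Posterior: Gamma(shape = 4.9+71 = 75.9, rate = 0.5+10 = 10.5).
Mode = (α−1)/β = 74.9/10.5 = 7.133.
Mean = α/β = 75.9/10.5 = 7.229.
Mean > mode: the posterior has a right tail.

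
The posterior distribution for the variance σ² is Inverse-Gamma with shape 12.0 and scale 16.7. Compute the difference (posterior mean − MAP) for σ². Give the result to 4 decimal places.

Mode = β/(α+1) = 16.7/13.0 = 1.2846.
Mean = β/(α−1) = 16.7/11.0 = 1.5182.
Difference = 1.5182 − 1.2846 = 0.2336.

0.2336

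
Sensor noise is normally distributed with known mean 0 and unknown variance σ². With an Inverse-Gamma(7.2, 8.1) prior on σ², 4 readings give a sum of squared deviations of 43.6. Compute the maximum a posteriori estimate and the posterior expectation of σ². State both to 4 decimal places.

MAP = 2.9314, posterior mean = 3.6463

Posterior: Inverse-Gamma(shape = 7.2+4/2 = 9.2, scale = 8.1+43.6/2 = 29.9).
Mode = β/(α+1) = 29.9/10.2 = 2.9314.
Mean = β/(α−1) = 29.9/8.2 = 3.6463.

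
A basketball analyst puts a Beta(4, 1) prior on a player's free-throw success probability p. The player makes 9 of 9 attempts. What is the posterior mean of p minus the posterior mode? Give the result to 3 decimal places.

-0.071

Posterior: Beta(4+9, 1+0) = Beta(13, 1).
Since β = 1 ≤ 1 and α > 1, the Beta density is monotone increasing on [0,1]; the mode is at 1.
Mean = 13/(13+1) = 0.929.
Difference = 0.929 − 1.000 = -0.071.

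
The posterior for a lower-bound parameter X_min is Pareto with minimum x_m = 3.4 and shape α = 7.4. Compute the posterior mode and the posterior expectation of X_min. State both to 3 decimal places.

MAP = 3.400; posterior mean = 3.931

The Pareto density is strictly decreasing on [x_m, ∞), so the mode is x_m = 3.400.
Mean = α·x_m/(α−1) = 7.4·3.4/6.4 = 3.931.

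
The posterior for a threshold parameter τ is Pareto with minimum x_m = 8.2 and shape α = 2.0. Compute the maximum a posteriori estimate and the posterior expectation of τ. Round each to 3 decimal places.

MAP: 8.200. Posterior mean: 16.400.

The Pareto density is strictly decreasing on [x_m, ∞), so the mode is x_m = 8.200.
Mean = α·x_m/(α−1) = 2.0·8.2/1.0 = 16.400.
The mean is pulled above the mode by the posterior's right skew.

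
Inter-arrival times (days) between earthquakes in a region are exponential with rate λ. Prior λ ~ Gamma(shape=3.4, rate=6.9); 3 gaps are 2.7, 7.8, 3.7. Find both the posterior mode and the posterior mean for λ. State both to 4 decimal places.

Σ times = 14.2. Posterior: Gamma(shape = 3.4+3 = 6.4, rate = 6.9+14.2 = 21.1).
Mode = (α−1)/β = 5.4/21.1 = 0.2559.
Mean = α/β = 6.4/21.1 = 0.3033.
Right-skewed posterior ⇒ mode < mean.

posterior mode = 0.2559, posterior mean = 0.3033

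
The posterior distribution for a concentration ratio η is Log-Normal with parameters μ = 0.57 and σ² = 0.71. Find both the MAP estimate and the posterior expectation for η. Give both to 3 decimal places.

MAP = 0.869; posterior mean = 2.522

Mode = exp(μ − σ²) = exp(-0.14) = 0.869.
Mean = exp(μ + σ²/2) = exp(0.925) = 2.522.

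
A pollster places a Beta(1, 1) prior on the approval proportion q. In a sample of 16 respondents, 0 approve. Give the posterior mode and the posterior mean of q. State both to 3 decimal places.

MAP = 0.000, posterior mean = 0.056

Posterior: Beta(1+0, 1+16) = Beta(1, 17).
Since α = 1 ≤ 1 and β > 1, the Beta density is monotone decreasing on [0,1]; the mode is at 0.
Mean = 1/(1+17) = 0.056.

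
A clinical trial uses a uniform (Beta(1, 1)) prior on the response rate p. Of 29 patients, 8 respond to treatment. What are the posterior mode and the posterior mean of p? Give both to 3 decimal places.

Posterior: Beta(1+8, 1+21) = Beta(9, 22).
Mode = (9−1)/(9+22−2) = 8/29 = 0.276.
With a flat prior the MAP equals the MLE, 8/29.
Mean = 9/(9+22) = 9/31 = 0.290.

MAP: 0.276. Posterior mean: 0.290.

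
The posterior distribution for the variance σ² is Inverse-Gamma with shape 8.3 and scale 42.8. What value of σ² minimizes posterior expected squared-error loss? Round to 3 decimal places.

Mode = β/(α+1) = 42.8/9.3 = 4.602.
Mean = β/(α−1) = 42.8/7.3 = 5.863.
Squared-error loss ⇒ the optimal estimator is the posterior mean.

5.863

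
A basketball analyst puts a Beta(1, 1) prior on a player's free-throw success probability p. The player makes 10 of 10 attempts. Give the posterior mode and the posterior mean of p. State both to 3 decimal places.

MAP = 1.000, posterior mean = 0.917

Posterior: Beta(1+10, 1+0) = Beta(11, 1).
Since β = 1 ≤ 1 and α > 1, the Beta density is monotone increasing on [0,1]; the mode is at 1.
Mean = 11/(11+1) = 0.917.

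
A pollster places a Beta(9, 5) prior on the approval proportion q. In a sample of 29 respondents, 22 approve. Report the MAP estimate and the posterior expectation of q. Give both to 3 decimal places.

Posterior: Beta(9+22, 5+7) = Beta(31, 12).
Mode = (31−1)/(31+12−2) = 30/41 = 0.732.
Mean = 31/(31+12) = 31/43 = 0.721.

MAP: 0.732. Posterior mean: 0.721.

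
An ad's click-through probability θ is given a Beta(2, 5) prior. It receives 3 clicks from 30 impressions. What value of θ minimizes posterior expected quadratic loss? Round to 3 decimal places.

Posterior: Beta(2+3, 5+27) = Beta(5, 32).
Mode = (5−1)/(5+32−2) = 4/35 = 0.114.
Mean = 5/(5+32) = 5/37 = 0.135.
Quadratic loss ⇒ the optimal estimator is the posterior mean.

0.135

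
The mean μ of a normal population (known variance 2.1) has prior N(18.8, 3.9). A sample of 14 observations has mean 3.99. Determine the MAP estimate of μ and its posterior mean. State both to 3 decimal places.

Posterior for μ is Normal. Precision-weighted mean: (1/3.9·18.8 + 14/2.1·3.99) / (1/3.9 + 14/2.1) = 4.539.
A Normal posterior is symmetric, so mode = mean.

MAP = 4.539; posterior mean = 4.539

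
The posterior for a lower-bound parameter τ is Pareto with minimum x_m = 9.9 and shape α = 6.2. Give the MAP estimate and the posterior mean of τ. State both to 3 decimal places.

MAP = 9.900, posterior mean = 11.804

The Pareto density is strictly decreasing on [x_m, ∞), so the mode is x_m = 9.900.
Mean = α·x_m/(α−1) = 6.2·9.9/5.2 = 11.804.
The mean is pulled above the mode by the posterior's right skew.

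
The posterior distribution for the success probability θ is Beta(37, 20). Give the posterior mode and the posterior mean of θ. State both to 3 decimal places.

MAP: 0.655. Posterior mean: 0.649.

Mode = (37−1)/(37+20−2) = 36/55 = 0.655.
Mean = 37/(37+20) = 37/57 = 0.649.
Left-skewed posterior ⇒ mean < mode.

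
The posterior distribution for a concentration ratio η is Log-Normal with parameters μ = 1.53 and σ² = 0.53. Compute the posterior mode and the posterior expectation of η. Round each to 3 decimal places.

Mode = exp(μ − σ²) = exp(1.00) = 2.718.
Mean = exp(μ + σ²/2) = exp(1.795) = 6.019.
The mean is pulled above the mode by the posterior's right skew.

η_MAP = 2.718, E[η|data] = 6.019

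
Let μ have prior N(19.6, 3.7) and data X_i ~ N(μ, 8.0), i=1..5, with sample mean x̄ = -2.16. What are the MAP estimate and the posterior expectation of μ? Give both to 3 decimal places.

Posterior for μ is Normal. Precision-weighted mean: (1/3.7·19.6 + 5/8.0·-2.16) / (1/3.7 + 5/8.0) = 4.409.
A Normal posterior is symmetric, so mode = mean.

MAP estimate = 4.409, posterior expectation = 4.409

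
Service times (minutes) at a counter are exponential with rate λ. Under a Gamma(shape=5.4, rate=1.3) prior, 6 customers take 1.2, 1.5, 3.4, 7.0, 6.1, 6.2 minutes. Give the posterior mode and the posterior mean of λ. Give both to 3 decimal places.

Σ times = 25.4. Posterior: Gamma(shape = 5.4+6 = 11.4, rate = 1.3+25.4 = 26.7).
Mode = (α−1)/β = 10.4/26.7 = 0.390.
Mean = α/β = 11.4/26.7 = 0.427.
The posterior is right-skewed, so the mean exceeds the mode.

MAP: 0.390. Posterior mean: 0.427.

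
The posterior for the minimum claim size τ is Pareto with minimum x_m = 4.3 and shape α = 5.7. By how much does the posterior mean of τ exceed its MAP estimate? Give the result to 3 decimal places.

The Pareto density is strictly decreasing on [x_m, ∞), so the mode is x_m = 4.300.
Mean = α·x_m/(α−1) = 5.7·4.3/4.7 = 5.215.
Difference = 5.215 − 4.300 = 0.915.

0.915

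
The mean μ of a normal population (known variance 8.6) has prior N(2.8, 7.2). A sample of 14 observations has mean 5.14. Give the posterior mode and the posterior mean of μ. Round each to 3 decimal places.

Posterior for μ is Normal. Precision-weighted mean: (1/7.2·2.8 + 14/8.6·5.14) / (1/7.2 + 14/8.6) = 4.956.
A Normal posterior is symmetric, so mode = mean.

MAP: 4.956. Posterior mean: 4.956.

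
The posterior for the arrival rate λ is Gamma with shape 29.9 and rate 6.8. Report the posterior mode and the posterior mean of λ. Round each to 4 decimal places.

Mode = (α−1)/β = 28.9/6.8 = 4.2500.
Mean = α/β = 29.9/6.8 = 4.3971.

λ_MAP = 4.2500, E[λ|data] = 4.3971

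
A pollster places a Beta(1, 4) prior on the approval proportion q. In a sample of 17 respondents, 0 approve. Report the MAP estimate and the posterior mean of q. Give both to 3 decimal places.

MAP = 0.000; posterior mean = 0.045

Posterior: Beta(1+0, 4+17) = Beta(1, 21).
Since α = 1 ≤ 1 and β > 1, the Beta density is monotone decreasing on [0,1]; the mode is at 0.
Mean = 1/(1+21) = 0.045.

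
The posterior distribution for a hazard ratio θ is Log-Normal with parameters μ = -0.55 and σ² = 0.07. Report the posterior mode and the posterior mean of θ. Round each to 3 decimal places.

θ_MAP = 0.538, E[θ|data] = 0.598

Mode = exp(μ − σ²) = exp(-0.62) = 0.538.
Mean = exp(μ + σ²/2) = exp(-0.515) = 0.598.
Right-skewed posterior ⇒ mode < mean.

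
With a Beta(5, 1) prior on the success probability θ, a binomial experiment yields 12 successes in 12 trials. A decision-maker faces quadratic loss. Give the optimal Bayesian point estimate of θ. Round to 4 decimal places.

0.9444

Posterior: Beta(5+12, 1+0) = Beta(17, 1).
Since β = 1 ≤ 1 and α > 1, the Beta density is monotone increasing on [0,1]; the mode is at 1.
Mean = 17/(17+1) = 0.9444.
Quadratic loss ⇒ the optimal estimator is the posterior mean.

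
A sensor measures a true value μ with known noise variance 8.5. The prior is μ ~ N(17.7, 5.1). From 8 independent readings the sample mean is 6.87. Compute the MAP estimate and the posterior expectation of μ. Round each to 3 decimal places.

MAP = 8.737; posterior mean = 8.737

Posterior for μ is Normal. Precision-weighted mean: (1/5.1·17.7 + 8/8.5·6.87) / (1/5.1 + 8/8.5) = 8.737.
A Normal posterior is symmetric, so mode = mean.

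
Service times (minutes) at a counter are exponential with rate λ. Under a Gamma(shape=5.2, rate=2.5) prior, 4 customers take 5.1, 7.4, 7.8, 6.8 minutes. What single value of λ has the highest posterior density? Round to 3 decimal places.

Σ times = 27.1. Posterior: Gamma(shape = 5.2+4 = 9.2, rate = 2.5+27.1 = 29.6).
Mode = (α−1)/β = 8.2/29.6 = 0.277.
Mean = α/β = 9.2/29.6 = 0.311.
This is the posterior mode — the MAP estimate.

0.277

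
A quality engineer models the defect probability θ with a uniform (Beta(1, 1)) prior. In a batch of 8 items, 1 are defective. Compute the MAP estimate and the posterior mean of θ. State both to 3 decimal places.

Posterior: Beta(1+1, 1+7) = Beta(2, 8).
Mode = (2−1)/(2+8−2) = 1/8 = 0.125.
With a flat prior the MAP equals the MLE, 1/8.
Mean = 2/(2+8) = 2/10 = 0.200.
The posterior is right-skewed, so the mean exceeds the mode.

MAP = 0.125, posterior mean = 0.200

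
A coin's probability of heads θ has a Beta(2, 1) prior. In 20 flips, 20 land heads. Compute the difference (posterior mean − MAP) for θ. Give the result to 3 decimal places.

-0.043

Posterior: Beta(2+20, 1+0) = Beta(22, 1).
Since β = 1 ≤ 1 and α > 1, the Beta density is monotone increasing on [0,1]; the mode is at 1.
Mean = 22/(22+1) = 0.957.
Difference = 0.957 − 1.000 = -0.043.
The mean is pulled below the mode by the posterior's left skew.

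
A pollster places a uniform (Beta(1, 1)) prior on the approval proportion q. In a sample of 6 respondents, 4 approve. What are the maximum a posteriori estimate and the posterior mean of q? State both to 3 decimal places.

Posterior: Beta(1+4, 1+2) = Beta(5, 3).
Mode = (5−1)/(5+3−2) = 4/6 = 0.667.
With a flat prior the MAP equals the MLE, 4/6.
Mean = 5/(5+3) = 5/8 = 0.625.
The posterior is left-skewed, so the mode exceeds the mean.

maximum a posteriori estimate = 0.667, posterior mean = 0.625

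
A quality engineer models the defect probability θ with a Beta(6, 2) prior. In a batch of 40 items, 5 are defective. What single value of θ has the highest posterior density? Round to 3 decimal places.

0.217

Posterior: Beta(6+5, 2+35) = Beta(11, 37).
Mode = (11−1)/(11+37−2) = 10/46 = 0.217.
Mean = 11/(11+37) = 11/48 = 0.229.
This is the posterior mode — the MAP estimate.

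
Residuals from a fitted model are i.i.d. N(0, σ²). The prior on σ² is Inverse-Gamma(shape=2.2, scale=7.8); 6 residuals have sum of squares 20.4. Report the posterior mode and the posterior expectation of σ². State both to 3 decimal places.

Posterior: Inverse-Gamma(shape = 2.2+6/2 = 5.2, scale = 7.8+20.4/2 = 18.0).
Mode = β/(α+1) = 18.0/6.2 = 2.903.
Mean = β/(α−1) = 18.0/4.2 = 4.286.
The posterior is right-skewed, so the mean exceeds the mode.

posterior mode = 2.903, posterior expectation = 4.286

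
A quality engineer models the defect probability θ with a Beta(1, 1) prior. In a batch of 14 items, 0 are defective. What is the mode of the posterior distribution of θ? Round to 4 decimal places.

Posterior: Beta(1+0, 1+14) = Beta(1, 15).
Since α = 1 ≤ 1 and β > 1, the Beta density is monotone decreasing on [0,1]; the mode is at 0.
Mean = 1/(1+15) = 0.0625.
This is the posterior mode — the MAP estimate.

0.0000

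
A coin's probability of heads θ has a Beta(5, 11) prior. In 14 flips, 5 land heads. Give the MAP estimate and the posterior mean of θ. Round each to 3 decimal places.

MAP estimate = 0.321, posterior mean = 0.333

Posterior: Beta(5+5, 11+9) = Beta(10, 20).
Mode = (10−1)/(10+20−2) = 9/28 = 0.321.
Mean = 10/(10+20) = 10/30 = 0.333.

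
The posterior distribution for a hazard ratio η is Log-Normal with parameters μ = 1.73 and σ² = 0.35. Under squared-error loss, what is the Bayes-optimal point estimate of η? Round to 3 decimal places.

6.719

Mode = exp(μ − σ²) = exp(1.38) = 3.975.
Mean = exp(μ + σ²/2) = exp(1.905) = 6.719.
Squared-error loss ⇒ the optimal estimator is the posterior mean.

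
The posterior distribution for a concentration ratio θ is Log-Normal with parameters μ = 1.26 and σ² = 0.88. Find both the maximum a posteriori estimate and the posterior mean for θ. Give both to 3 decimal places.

Mode = exp(μ − σ²) = exp(0.38) = 1.462.
Mean = exp(μ + σ²/2) = exp(1.700) = 5.474.

maximum a posteriori estimate = 1.462, posterior mean = 5.474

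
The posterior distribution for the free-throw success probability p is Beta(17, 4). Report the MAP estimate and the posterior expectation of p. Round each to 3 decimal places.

Mode = (17−1)/(17+4−2) = 16/19 = 0.842.
Mean = 17/(17+4) = 17/21 = 0.810.

MAP: 0.842. Posterior mean: 0.810.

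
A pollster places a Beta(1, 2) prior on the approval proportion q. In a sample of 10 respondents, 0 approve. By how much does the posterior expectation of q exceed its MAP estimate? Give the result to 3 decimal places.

Posterior: Beta(1+0, 2+10) = Beta(1, 12).
Since α = 1 ≤ 1 and β > 1, the Beta density is monotone decreasing on [0,1]; the mode is at 0.
Mean = 1/(1+12) = 0.077.
Difference = 0.077 − 0.000 = 0.077.
Mean > mode: the posterior has a right tail.

0.077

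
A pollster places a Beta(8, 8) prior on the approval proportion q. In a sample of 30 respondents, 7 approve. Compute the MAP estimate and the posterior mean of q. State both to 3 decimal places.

Posterior: Beta(8+7, 8+23) = Beta(15, 31).
Mode = (15−1)/(15+31−2) = 14/44 = 0.318.
Mean = 15/(15+31) = 15/46 = 0.326.

MAP = 0.318; posterior mean = 0.326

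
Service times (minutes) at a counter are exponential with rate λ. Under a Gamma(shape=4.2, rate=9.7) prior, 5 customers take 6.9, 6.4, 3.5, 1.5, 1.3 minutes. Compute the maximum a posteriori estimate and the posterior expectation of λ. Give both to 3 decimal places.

MAP = 0.280; posterior mean = 0.314

Σ times = 19.6. Posterior: Gamma(shape = 4.2+5 = 9.2, rate = 9.7+19.6 = 29.3).
Mode = (α−1)/β = 8.2/29.3 = 0.280.
Mean = α/β = 9.2/29.3 = 0.314.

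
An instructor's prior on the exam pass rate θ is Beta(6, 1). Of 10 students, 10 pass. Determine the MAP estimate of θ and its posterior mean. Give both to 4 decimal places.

MAP estimate = 1.0000, posterior mean = 0.9412

Posterior: Beta(6+10, 1+0) = Beta(16, 1).
Since β = 1 ≤ 1 and α > 1, the Beta density is monotone increasing on [0,1]; the mode is at 1.
Mean = 16/(16+1) = 0.9412.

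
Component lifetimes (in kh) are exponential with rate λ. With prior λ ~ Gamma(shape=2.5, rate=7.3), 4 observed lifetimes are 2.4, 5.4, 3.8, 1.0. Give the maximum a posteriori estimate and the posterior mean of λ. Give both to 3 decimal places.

MAP = 0.276; posterior mean = 0.327

Σ times = 12.6. Posterior: Gamma(shape = 2.5+4 = 6.5, rate = 7.3+12.6 = 19.9).
Mode = (α−1)/β = 5.5/19.9 = 0.276.
Mean = α/β = 6.5/19.9 = 0.327.
The mean is pulled above the mode by the posterior's right skew.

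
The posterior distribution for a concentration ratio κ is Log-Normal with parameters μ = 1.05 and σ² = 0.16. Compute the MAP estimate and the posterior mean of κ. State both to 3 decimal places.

MAP estimate = 2.435, posterior mean = 3.096

Mode = exp(μ − σ²) = exp(0.89) = 2.435.
Mean = exp(μ + σ²/2) = exp(1.130) = 3.096.
Right-skewed posterior ⇒ mode < mean.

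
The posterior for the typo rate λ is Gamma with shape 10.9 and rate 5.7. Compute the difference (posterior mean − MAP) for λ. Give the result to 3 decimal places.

Mode = (α−1)/β = 9.9/5.7 = 1.737.
Mean = α/β = 10.9/5.7 = 1.912.
Difference = 1.912 − 1.737 = 0.175.
Right-skewed posterior ⇒ mode < mean.

0.175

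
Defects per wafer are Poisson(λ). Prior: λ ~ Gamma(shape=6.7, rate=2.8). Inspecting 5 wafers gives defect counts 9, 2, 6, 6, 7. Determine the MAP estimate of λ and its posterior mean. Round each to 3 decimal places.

Σ counts = 30. Posterior: Gamma(shape = 6.7+30 = 36.7, rate = 2.8+5 = 7.8).
Mode = (α−1)/β = 35.7/7.8 = 4.577.
Mean = α/β = 36.7/7.8 = 4.705.

MAP: 4.577. Posterior mean: 4.705.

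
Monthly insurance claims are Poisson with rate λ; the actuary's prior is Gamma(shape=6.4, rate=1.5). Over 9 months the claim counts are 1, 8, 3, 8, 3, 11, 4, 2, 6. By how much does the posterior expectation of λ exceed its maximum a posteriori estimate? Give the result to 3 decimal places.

Σ counts = 46. Posterior: Gamma(shape = 6.4+46 = 52.4, rate = 1.5+9 = 10.5).
Mode = (α−1)/β = 51.4/10.5 = 4.895.
Mean = α/β = 52.4/10.5 = 4.990.
Difference = 4.990 − 4.895 = 0.095.
The posterior is right-skewed, so the mean exceeds the mode.

0.095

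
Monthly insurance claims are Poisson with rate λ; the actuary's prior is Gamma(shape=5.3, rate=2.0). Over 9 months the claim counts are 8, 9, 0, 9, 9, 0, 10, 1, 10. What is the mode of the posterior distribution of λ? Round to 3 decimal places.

5.482

Σ counts = 56. Posterior: Gamma(shape = 5.3+56 = 61.3, rate = 2.0+9 = 11.0).
Mode = (α−1)/β = 60.3/11.0 = 5.482.
Mean = α/β = 61.3/11.0 = 5.573.
This is the posterior mode — the MAP estimate.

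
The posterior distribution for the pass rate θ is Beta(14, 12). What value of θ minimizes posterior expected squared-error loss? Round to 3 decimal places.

Mode = (14−1)/(14+12−2) = 13/24 = 0.542.
Mean = 14/(14+12) = 14/26 = 0.538.
Squared-error loss ⇒ the optimal estimator is the posterior mean.

0.538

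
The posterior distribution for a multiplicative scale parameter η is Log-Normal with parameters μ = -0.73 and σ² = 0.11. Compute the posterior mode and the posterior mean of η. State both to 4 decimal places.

η_MAP = 0.4317, E[η|data] = 0.5092

Mode = exp(μ − σ²) = exp(-0.84) = 0.4317.
Mean = exp(μ + σ²/2) = exp(-0.675) = 0.5092.
The posterior is right-skewed, so the mean exceeds the mode.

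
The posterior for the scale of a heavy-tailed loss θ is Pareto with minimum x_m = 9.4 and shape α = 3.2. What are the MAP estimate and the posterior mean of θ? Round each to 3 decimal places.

MAP estimate = 9.400, posterior mean = 13.673

The Pareto density is strictly decreasing on [x_m, ∞), so the mode is x_m = 9.400.
Mean = α·x_m/(α−1) = 3.2·9.4/2.2 = 13.673.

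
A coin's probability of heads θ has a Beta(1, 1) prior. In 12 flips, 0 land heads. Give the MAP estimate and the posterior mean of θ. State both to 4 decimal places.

MAP = 0.0000; posterior mean = 0.0714

Posterior: Beta(1+0, 1+12) = Beta(1, 13).
Since α = 1 ≤ 1 and β > 1, the Beta density is monotone decreasing on [0,1]; the mode is at 0.
Mean = 1/(1+13) = 0.0714.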